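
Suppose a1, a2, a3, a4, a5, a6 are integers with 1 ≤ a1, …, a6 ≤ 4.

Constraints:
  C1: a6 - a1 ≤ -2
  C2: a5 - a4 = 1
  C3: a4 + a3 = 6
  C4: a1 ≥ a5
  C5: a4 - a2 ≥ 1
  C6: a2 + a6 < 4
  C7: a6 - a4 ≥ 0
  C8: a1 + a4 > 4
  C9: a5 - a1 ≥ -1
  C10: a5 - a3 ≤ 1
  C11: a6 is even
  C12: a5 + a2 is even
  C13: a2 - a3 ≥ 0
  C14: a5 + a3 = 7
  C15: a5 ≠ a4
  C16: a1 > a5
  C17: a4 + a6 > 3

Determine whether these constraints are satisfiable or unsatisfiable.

Unsatisfiable

Constraints 1, 5, 7, 9, 10, and 13 give a1 − a6 ≥ 2, a6 − a4 ≥ 0, a4 − a2 ≥ 1, a2 − a3 ≥ 0, a3 − a5 ≥ -1, a5 − a1 ≥ -1.
Adding all 6 inequalities: the left sides telescope to 0, and the right sides sum to 2 + 0 + 1 + 0 + (-1) + (-1) = 1. So 0 ≥ 1, which is false.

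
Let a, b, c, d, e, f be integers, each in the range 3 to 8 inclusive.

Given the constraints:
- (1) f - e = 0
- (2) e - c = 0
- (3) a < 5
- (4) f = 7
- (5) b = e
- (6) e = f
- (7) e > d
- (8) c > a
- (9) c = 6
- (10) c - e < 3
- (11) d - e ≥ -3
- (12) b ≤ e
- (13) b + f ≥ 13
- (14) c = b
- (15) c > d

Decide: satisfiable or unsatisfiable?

Unsatisfiable

Constraint 9 fixes c = 6 and constraint 4 fixes f = 7. Constraints 5, 6, and 14 give c = b = e = f, so c = f. But 6 ≠ 7 — contradiction.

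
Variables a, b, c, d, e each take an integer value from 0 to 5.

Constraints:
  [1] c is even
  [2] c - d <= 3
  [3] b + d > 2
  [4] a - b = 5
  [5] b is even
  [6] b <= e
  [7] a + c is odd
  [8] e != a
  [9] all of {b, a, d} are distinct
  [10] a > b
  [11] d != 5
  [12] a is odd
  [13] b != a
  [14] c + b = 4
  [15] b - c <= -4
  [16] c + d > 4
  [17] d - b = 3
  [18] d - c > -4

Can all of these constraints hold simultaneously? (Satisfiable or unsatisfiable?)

Try a = 5, b = 0, c = 4, d = 3, e = 3.
Check constraint 2: c - d = 1; constraint 3: b + d = 3. The remaining constraints are straightforward to verify.

Satisfiable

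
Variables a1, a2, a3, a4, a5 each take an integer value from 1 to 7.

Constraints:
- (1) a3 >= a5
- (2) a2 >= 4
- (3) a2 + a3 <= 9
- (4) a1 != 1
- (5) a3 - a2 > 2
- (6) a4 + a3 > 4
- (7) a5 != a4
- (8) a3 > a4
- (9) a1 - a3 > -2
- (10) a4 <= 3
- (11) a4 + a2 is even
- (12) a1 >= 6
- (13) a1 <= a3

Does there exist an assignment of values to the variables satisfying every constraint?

From constraint 2: a2 ≥ 4. From constraints 12 and 13: a3 ≥ a1 ≥ 6. Hence a2 + a3 ≥ 10. But constraint 3 requires a2 + a3 ≤ 9, and 9 < 10. Contradiction.

Unsatisfiable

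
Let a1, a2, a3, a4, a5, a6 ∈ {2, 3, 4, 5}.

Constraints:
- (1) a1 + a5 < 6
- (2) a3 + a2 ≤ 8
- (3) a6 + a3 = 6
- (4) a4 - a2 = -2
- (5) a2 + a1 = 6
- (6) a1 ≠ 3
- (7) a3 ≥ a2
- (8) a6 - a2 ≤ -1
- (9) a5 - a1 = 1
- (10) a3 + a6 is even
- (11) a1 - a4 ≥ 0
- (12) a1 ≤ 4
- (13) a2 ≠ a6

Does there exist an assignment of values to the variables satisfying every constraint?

Try a1 = 2, a2 = 4, a3 = 4, a4 = 2, a5 = 3, a6 = 2.
Check constraint 1: a1 + a5 = 5; constraint 2: a3 + a2 = 8. The remaining constraints are straightforward to verify.

Satisfiable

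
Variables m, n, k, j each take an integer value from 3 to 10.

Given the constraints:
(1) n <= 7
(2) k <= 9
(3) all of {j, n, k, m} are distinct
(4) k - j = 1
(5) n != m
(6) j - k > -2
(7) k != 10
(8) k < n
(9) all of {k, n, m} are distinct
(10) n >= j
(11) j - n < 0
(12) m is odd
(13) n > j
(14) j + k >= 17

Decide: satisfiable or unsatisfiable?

Unsatisfiable

From constraints 1 and 10: j ≤ n ≤ 7. From constraint 2: k ≤ 9. Hence j + k ≤ 16. But constraint 14 requires j + k ≥ 17, and 17 > 16. Contradiction.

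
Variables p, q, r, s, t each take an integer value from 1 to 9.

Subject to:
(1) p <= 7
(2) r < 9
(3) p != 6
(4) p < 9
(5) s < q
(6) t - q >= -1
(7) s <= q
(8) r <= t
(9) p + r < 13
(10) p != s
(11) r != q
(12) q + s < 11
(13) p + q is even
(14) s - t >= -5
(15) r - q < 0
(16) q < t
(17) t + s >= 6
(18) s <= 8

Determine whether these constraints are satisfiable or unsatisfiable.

Satisfiable

One satisfying assignment is p = 7, q = 5, r = 4, s = 3, t = 6.
For the less obvious constraints — constraint 6: t - q = 1; constraint 9: p + r = 11 — and the others hold by inspection.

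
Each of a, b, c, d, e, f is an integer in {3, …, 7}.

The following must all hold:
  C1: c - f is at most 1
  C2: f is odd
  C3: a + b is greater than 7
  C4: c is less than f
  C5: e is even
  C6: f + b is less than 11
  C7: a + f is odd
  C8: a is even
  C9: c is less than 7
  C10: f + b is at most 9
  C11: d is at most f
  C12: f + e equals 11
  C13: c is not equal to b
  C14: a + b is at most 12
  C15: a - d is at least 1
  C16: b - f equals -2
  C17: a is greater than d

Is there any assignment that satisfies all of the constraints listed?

Try a = 6, b = 3, c = 4, d = 3, e = 6, f = 5.
Check constraint 1: c - f = -1; constraint 3: a + b = 9; constraint 6: f + b = 8. The remaining constraints are straightforward to verify.

Satisfiable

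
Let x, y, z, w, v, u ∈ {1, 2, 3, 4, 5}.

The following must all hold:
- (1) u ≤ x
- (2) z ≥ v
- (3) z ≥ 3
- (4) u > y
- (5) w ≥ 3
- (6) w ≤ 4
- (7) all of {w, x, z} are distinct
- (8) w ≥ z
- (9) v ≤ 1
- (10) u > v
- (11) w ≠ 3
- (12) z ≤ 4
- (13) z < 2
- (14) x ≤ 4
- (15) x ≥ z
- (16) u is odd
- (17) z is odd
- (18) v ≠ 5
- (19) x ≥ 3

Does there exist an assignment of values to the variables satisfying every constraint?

Constraints 3, 5, 6, 12, 14, and 19 confine each of w, x, z to the 2 values {3, 4}.
Constraint 7 requires all 3 of them to be distinct, but only 2 values are available — impossible by the pigeonhole principle.

Unsatisfiable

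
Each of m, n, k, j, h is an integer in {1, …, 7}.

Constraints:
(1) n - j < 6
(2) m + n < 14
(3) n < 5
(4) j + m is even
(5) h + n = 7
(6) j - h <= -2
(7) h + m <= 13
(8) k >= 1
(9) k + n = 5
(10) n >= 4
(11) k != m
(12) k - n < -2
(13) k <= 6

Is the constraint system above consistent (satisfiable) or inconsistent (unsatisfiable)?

Satisfiable

Take m = 7, n = 4, k = 1, j = 1, h = 3. Then constraint 1: n - j = 3; constraint 2: m + n = 11; constraint 5: h + n = 7, and every other listed constraint is also met.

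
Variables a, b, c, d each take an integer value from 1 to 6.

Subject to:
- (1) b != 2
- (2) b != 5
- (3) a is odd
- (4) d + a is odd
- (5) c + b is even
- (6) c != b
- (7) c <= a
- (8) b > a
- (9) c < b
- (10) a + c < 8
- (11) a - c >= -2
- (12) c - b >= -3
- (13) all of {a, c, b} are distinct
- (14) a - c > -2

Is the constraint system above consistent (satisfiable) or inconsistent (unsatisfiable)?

Setting (a, b, c, d) = (3, 4, 2, 2) satisfies everything: constraint 10: a + c = 5; constraint 11: a - c = 1, and the others follow.

Satisfiable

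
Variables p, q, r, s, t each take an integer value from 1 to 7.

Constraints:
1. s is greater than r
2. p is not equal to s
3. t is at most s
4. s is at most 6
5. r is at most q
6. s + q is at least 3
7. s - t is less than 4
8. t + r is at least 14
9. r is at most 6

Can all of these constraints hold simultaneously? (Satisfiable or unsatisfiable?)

From constraints 3 and 4: t ≤ s ≤ 6. From constraint 9: r ≤ 6. Hence t + r ≤ 12. But constraint 8 requires t + r ≥ 14, and 14 > 12. Contradiction.

Unsatisfiable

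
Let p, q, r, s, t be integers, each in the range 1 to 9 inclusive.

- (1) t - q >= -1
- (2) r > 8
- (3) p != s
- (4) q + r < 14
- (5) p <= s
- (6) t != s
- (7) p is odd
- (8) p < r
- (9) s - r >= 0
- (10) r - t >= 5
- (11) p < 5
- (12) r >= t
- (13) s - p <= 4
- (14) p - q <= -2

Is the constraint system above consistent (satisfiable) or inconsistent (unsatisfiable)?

Unsatisfiable

Constraints 1, 9, 10, 13, and 14 give s − r ≥ 0, r − t ≥ 5, t − q ≥ -1, q − p ≥ 2, p − s ≥ -4.
Adding all 5 inequalities: the left sides telescope to 0, and the right sides sum to 0 + 5 + (-1) + 2 + (-4) = 2. So 0 ≥ 2, which is false.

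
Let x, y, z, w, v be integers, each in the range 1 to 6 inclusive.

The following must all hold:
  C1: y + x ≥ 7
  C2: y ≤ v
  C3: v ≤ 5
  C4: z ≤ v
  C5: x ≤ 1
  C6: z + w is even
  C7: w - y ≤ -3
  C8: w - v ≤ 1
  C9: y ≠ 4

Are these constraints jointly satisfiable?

Unsatisfiable

From constraints 2 and 3: y ≤ v ≤ 5. From constraint 5: x ≤ 1. Hence y + x ≤ 6. But constraint 1 requires y + x ≥ 7, and 7 > 6. Contradiction.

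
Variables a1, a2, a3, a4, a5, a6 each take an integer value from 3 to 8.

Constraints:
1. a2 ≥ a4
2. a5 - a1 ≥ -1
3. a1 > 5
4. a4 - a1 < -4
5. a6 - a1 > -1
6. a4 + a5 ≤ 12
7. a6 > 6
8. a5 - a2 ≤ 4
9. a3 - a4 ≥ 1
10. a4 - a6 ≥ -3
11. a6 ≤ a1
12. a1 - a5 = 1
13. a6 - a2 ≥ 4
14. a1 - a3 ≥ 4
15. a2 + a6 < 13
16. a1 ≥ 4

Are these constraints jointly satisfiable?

Constraints 2, 8, 9, 10, 13, and 14 give a6 − a2 ≥ 4, a2 − a5 ≥ -4, a5 − a1 ≥ -1, a1 − a3 ≥ 4, a3 − a4 ≥ 1, a4 − a6 ≥ -3.
Adding all 6 inequalities: the left sides telescope to 0, and the right sides sum to 4 + (-4) + (-1) + 4 + 1 + (-3) = 1. So 0 ≥ 1, which is false.

Unsatisfiable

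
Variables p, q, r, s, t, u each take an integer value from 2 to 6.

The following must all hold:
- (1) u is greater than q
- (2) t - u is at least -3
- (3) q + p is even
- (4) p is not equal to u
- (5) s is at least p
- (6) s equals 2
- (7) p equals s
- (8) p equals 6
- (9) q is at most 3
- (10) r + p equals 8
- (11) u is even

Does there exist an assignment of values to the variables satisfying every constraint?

Constraint 8 fixes p = 6 and constraint 6 fixes s = 2, but constraint 7 requires p = s. Since 6 ≠ 2, contradiction.

Unsatisfiable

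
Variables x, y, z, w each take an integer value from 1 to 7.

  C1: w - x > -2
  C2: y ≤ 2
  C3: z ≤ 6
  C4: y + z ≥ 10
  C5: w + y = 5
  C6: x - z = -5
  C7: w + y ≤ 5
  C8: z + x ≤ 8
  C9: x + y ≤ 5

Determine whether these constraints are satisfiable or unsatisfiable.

From constraint 2: y ≤ 2. From constraint 3: z ≤ 6. Hence y + z ≤ 8. But constraint 4 requires y + z ≥ 10, and 10 > 8. Contradiction.

Unsatisfiable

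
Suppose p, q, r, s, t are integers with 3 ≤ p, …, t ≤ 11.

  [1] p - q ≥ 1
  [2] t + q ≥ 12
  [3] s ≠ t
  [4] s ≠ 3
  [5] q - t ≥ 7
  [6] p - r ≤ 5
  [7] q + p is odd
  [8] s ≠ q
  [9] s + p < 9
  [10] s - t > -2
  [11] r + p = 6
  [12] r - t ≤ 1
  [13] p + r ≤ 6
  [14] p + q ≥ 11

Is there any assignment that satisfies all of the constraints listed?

Constraints 1, 5, 6, and 12 give q − t ≥ 7, t − r ≥ -1, r − p ≥ -5, p − q ≥ 1.
Adding all 4 inequalities: the left sides telescope to 0, and the right sides sum to 7 + (-1) + (-5) + 1 = 2. So 0 ≥ 2, which is false.

Unsatisfiable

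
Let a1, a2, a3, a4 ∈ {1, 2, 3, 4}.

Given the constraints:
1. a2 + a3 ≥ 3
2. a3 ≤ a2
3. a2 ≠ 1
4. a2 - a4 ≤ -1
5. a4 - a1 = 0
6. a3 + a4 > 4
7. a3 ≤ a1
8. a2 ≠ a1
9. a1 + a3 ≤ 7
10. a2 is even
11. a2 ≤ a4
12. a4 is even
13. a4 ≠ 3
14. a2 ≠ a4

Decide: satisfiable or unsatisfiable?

The assignment a1 = 4, a2 = 2, a3 = 2, a4 = 4 works:
  constraint 1 holds since a2 + a3 = 4.
  constraint 4 holds since a2 - a4 = -2.
  constraint 5 holds since a4 - a1 = 0.
The rest check out directly.

Satisfiable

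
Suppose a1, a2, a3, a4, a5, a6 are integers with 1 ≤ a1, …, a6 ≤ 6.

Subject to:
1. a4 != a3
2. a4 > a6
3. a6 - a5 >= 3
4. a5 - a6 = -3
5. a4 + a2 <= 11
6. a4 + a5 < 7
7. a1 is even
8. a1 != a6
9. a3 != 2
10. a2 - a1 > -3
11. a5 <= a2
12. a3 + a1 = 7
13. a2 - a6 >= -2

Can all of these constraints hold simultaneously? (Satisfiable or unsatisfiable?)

Satisfiable

Try a1 = 6, a2 = 4, a3 = 1, a4 = 5, a5 = 1, a6 = 4.
Check constraint 3: a6 - a5 = 3; constraint 4: a5 - a6 = -3. The remaining constraints are straightforward to verify.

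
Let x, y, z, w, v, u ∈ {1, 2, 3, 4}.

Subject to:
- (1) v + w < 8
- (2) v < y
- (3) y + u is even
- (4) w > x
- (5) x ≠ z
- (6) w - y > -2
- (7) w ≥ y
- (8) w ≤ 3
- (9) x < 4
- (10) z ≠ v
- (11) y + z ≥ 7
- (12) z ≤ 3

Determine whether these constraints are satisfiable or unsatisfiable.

From constraints 7 and 8: y ≤ w ≤ 3. From constraint 12: z ≤ 3. Hence y + z ≤ 6. But constraint 11 requires y + z ≥ 7, and 7 > 6. Contradiction.

Unsatisfiable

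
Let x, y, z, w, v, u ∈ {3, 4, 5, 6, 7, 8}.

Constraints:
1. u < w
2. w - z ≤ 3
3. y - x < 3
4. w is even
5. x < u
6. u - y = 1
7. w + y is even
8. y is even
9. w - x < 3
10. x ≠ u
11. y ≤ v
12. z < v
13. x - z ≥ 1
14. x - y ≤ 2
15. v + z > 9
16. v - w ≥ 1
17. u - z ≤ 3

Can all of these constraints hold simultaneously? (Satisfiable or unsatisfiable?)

Try x = 4, y = 4, z = 3, w = 6, v = 8, u = 5.
Check constraint 2: w - z = 3; constraint 3: y - x = 0. The remaining constraints are straightforward to verify.

Satisfiable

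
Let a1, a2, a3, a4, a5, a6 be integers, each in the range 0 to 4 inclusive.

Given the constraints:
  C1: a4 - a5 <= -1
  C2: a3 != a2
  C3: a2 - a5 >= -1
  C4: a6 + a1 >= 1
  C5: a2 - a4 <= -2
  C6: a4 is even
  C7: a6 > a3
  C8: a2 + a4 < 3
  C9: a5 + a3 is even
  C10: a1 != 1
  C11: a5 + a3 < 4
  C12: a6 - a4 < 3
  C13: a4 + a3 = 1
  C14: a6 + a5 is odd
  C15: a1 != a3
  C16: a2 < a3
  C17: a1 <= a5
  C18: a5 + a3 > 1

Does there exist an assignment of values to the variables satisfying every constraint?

Unsatisfiable

Constraints 1, 3, and 5 give a4 − a2 ≥ 2, a2 − a5 ≥ -1, a5 − a4 ≥ 1.
Adding all 3 inequalities: the left sides telescope to 0, and the right sides sum to 2 + (-1) + 1 = 2. So 0 ≥ 2, which is false.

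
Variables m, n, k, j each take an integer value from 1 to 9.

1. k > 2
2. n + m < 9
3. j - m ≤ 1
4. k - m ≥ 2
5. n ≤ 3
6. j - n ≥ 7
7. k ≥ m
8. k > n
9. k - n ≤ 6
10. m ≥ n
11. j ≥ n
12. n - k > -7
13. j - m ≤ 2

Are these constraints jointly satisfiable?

Constraints 3, 4, 6, and 9 give j − n ≥ 7, n − k ≥ -6, k − m ≥ 2, m − j ≥ -1.
Adding all 4 inequalities: the left sides telescope to 0, and the right sides sum to 7 + (-6) + 2 + (-1) = 2. So 0 ≥ 2, which is false.

Unsatisfiable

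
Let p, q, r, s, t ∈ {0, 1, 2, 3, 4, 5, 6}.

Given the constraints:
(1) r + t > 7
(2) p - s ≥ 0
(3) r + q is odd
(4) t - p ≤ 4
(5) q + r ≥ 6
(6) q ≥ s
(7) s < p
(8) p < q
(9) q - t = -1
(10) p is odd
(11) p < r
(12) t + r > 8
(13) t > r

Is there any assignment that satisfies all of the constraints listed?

One satisfying assignment is p = 3, q = 5, r = 4, s = 1, t = 6.
For the less obvious constraints — constraint 1: r + t = 10; constraint 2: p - s = 2 — and the others hold by inspection.

Satisfiable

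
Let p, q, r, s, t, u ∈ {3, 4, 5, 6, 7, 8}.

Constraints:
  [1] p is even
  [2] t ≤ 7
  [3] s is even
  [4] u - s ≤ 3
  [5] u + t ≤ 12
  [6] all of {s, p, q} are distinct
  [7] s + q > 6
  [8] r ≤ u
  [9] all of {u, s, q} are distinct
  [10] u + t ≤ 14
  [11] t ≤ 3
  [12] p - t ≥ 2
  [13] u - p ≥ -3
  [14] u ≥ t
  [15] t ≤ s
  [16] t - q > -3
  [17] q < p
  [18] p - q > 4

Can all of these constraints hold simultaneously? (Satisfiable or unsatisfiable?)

Setting (p, q, r, s, t, u) = (8, 3, 5, 6, 3, 8) satisfies everything: constraint 4: u - s = 2; constraint 5: u + t = 11; constraint 7: s + q = 9, and the others follow.

Satisfiable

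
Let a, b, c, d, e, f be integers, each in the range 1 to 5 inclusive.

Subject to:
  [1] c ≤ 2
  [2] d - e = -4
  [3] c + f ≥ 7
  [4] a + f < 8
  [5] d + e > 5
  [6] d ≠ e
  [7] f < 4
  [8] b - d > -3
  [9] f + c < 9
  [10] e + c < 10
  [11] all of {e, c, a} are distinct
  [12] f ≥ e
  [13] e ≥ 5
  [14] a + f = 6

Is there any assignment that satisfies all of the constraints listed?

Unsatisfiable

From constraints 12 and 13: f ≥ e and e ≥ 5, so f ≥ 5. From constraint 7: f ≤ 3. But 3 < 5, so no value of f works.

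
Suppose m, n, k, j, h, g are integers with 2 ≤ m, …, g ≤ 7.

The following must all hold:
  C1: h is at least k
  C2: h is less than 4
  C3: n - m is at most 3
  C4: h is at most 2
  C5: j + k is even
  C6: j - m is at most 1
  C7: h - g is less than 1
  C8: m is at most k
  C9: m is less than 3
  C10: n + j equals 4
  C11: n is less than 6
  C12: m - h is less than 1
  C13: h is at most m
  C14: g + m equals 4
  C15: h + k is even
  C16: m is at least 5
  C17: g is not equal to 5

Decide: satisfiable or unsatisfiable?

Unsatisfiable

From constraints 8 and 16: k ≥ m and m ≥ 5, so k ≥ 5. From constraints 1 and 4: k ≤ h and h ≤ 2, so k ≤ 2. But 2 < 5, so no value of k works.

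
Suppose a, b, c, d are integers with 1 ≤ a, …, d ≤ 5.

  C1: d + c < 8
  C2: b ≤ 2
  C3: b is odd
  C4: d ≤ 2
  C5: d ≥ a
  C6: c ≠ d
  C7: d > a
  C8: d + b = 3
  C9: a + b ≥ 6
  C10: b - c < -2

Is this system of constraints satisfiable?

From constraints 4 and 5: a ≤ d ≤ 2. From constraint 2: b ≤ 2. Hence a + b ≤ 4. But constraint 9 requires a + b ≥ 6, and 6 > 4. Contradiction.

Unsatisfiable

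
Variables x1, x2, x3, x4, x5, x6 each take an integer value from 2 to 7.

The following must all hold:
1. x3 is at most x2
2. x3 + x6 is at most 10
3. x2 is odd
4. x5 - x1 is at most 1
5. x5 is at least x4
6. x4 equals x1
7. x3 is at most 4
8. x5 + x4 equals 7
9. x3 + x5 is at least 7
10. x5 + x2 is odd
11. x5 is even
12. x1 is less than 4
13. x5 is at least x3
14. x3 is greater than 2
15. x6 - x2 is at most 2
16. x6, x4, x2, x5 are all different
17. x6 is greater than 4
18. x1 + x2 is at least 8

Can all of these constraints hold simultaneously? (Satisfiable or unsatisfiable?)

Satisfiable

Take x1 = 3, x2 = 7, x3 = 4, x4 = 3, x5 = 4, x6 = 6. Then constraint 2: x3 + x6 = 10; constraint 4: x5 - x1 = 1, and every other listed constraint is also met.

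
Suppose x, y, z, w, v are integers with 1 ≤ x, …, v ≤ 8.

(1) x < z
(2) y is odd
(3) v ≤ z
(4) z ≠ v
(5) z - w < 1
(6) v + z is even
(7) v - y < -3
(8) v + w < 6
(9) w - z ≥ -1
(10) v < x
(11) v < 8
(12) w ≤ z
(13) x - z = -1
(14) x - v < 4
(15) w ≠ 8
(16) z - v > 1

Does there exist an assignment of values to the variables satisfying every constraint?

Satisfiable

Try x = 2, y = 7, z = 3, w = 3, v = 1.
Check constraint 5: z - w = 0; constraint 7: v - y = -6. The remaining constraints are straightforward to verify.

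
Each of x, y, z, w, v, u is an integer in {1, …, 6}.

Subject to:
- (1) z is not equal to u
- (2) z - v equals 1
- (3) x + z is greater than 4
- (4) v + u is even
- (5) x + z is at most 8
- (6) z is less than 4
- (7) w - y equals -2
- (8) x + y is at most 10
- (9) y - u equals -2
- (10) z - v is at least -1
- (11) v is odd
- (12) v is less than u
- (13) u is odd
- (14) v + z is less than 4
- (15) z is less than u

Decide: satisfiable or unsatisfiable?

One satisfying assignment is x = 4, y = 3, z = 2, w = 1, v = 1, u = 5.
For the less obvious constraints — constraint 2: z - v = 1; constraint 3: x + z = 6 — and the others hold by inspection.

Satisfiable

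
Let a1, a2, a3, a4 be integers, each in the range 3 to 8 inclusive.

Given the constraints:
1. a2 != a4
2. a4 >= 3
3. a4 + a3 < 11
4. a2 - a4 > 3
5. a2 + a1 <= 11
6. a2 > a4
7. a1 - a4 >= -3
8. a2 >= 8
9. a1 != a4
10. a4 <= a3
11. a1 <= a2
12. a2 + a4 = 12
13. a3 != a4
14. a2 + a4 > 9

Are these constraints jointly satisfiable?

Satisfiable

The assignment a1 = 3, a2 = 8, a3 = 5, a4 = 4 works:
  constraint 3 holds since a4 + a3 = 9.
  constraint 4 holds since a2 - a4 = 4.
  constraint 5 holds since a2 + a1 = 11.
The rest check out directly.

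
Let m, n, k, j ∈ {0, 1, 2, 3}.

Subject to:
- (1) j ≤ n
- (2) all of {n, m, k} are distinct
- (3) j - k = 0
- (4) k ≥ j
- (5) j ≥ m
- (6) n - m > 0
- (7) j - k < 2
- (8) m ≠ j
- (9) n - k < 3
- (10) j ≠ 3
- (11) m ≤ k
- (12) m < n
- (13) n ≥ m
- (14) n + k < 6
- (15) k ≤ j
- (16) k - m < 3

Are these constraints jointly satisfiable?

Satisfiable

The assignment m = 0, n = 3, k = 1, j = 1 works:
  constraint 3 holds since j - k = 0.
  constraint 6 holds since n - m = 3.
  constraint 7 holds since j - k = 0.
The rest check out directly.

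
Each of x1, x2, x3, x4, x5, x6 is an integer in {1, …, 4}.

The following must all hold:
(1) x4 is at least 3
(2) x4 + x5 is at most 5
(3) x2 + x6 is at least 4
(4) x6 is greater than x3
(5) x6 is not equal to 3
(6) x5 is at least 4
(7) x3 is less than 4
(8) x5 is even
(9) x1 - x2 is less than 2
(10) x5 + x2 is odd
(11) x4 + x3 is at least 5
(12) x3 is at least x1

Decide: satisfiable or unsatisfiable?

From constraint 1: x4 ≥ 3. From constraint 6: x5 ≥ 4. Hence x4 + x5 ≥ 7. But constraint 2 requires x4 + x5 ≤ 5, and 5 < 7. Contradiction.

Unsatisfiable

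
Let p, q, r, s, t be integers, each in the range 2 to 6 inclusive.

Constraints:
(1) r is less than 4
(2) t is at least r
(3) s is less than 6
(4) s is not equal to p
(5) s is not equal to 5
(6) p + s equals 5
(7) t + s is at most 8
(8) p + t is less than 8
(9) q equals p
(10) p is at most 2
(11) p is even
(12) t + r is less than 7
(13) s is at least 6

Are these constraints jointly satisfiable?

From constraint 13: s ≥ 6. From constraint 3: s ≤ 5. But 5 < 6, so no value of s works.

Unsatisfiable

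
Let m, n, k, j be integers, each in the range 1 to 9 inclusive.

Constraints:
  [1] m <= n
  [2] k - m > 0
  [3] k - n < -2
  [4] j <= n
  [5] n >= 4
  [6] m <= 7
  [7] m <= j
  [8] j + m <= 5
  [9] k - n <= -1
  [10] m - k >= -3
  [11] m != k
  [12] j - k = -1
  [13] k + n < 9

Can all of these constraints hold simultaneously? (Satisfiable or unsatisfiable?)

Setting (m, n, k, j) = (1, 6, 2, 1) satisfies everything: constraint 2: k - m = 1; constraint 3: k - n = -4, and the others follow.

Satisfiable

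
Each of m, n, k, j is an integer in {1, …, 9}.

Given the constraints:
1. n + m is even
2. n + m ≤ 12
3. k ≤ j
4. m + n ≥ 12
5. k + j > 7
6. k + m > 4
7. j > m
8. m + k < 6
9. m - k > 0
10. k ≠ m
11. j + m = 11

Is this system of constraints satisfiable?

Setting (m, n, k, j) = (4, 8, 1, 7) satisfies everything: constraint 2: n + m = 12; constraint 4: m + n = 12, and the others follow.

Satisfiable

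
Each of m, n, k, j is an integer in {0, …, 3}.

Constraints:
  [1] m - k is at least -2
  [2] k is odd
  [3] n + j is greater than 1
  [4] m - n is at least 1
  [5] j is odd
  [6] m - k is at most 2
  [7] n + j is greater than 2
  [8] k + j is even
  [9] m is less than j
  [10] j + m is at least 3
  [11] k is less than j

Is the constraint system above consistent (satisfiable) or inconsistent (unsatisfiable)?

Satisfiable

Take m = 2, n = 0, k = 1, j = 3. Then constraint 1: m - k = 1; constraint 3: n + j = 3, and every other listed constraint is also met.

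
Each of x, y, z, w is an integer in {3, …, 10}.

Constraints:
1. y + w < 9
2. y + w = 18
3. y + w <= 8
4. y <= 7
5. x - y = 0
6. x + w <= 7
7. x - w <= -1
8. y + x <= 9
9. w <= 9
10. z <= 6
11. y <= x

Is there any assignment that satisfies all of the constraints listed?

From constraint 4: y ≤ 7. From constraint 9: w ≤ 9. Hence y + w ≤ 16. But constraint 2 requires y + w = 18, and 18 > 16. Contradiction.

Unsatisfiable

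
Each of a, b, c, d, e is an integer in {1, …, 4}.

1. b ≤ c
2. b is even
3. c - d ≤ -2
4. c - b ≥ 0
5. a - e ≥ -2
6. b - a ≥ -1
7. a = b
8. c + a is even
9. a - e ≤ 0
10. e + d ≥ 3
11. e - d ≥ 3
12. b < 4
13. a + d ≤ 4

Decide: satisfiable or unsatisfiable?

Constraints 3, 4, 5, 6, and 11 give d − c ≥ 2, c − b ≥ 0, b − a ≥ -1, a − e ≥ -2, e − d ≥ 3.
Adding all 5 inequalities: the left sides telescope to 0, and the right sides sum to 2 + 0 + (-1) + (-2) + 3 = 2. So 0 ≥ 2, which is false.

Unsatisfiable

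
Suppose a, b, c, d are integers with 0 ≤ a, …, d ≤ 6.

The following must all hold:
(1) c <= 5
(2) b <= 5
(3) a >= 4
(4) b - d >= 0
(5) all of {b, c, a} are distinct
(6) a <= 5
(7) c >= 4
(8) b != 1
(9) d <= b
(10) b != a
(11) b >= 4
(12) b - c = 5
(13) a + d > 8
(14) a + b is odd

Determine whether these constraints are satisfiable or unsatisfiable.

Constraints 1, 2, 3, 6, 7, and 11 confine each of b, c, a to the 2 values {4, 5}.
Constraint 5 requires all 3 of them to be distinct, but only 2 values are available — impossible by the pigeonhole principle.

Unsatisfiable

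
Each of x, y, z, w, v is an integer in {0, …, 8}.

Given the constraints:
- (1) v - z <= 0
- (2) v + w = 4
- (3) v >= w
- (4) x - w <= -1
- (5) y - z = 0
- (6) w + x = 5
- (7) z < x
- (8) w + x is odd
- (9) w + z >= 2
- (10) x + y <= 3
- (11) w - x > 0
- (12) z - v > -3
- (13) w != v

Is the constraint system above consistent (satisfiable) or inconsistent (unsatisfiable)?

Unsatisfiable

Constraints 1, 3, 7, and 11 give w ≤ v, v ≤ z, z < x, x < w. Chaining: w ≤ v ≤ z < x < w, which forces w < w — impossible.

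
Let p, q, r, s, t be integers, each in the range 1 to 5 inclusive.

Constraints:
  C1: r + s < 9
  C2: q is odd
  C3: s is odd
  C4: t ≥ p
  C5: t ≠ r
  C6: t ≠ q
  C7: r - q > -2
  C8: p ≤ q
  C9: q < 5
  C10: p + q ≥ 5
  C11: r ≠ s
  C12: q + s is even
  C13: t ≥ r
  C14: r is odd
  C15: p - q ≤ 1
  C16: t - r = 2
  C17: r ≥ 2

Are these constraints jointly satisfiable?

Satisfiable

Try p = 2, q = 3, r = 3, s = 5, t = 5.
Check constraint 1: r + s = 8; constraint 7: r - q = 0; constraint 10: p + q = 5. The remaining constraints are straightforward to verify.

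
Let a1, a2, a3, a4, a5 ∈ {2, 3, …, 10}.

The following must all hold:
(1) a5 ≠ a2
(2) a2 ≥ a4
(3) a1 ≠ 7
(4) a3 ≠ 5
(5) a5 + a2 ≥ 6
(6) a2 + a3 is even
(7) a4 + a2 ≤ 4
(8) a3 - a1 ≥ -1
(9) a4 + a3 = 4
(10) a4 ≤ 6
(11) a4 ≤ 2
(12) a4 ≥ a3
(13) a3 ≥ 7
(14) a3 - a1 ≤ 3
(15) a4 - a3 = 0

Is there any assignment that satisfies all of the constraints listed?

From constraint 13: a3 ≥ 7. From constraints 11 and 12: a3 ≤ a4 and a4 ≤ 2, so a3 ≤ 2. But 2 < 7, so no value of a3 works.

Unsatisfiable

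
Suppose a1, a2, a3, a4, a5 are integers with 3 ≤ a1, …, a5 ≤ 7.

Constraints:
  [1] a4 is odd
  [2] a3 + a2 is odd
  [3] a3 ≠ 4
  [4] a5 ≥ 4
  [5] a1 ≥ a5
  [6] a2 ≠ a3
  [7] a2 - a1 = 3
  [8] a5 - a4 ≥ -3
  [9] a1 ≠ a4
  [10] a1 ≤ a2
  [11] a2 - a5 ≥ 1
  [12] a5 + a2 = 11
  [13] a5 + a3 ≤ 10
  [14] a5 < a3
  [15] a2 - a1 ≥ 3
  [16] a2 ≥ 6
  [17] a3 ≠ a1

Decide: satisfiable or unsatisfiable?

Try a1 = 4, a2 = 7, a3 = 6, a4 = 7, a5 = 4.
Check constraint 7: a2 - a1 = 3; constraint 8: a5 - a4 = -3. The remaining constraints are straightforward to verify.

Satisfiable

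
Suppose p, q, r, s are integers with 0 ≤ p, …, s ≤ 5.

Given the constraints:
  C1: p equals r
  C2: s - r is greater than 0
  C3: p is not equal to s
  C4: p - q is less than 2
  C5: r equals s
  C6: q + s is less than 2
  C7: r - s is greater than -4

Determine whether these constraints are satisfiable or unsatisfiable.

Unsatisfiable

From constraints 1 and 5, p = r = s, so p = s. But constraint 3 says p ≠ s. Contradiction.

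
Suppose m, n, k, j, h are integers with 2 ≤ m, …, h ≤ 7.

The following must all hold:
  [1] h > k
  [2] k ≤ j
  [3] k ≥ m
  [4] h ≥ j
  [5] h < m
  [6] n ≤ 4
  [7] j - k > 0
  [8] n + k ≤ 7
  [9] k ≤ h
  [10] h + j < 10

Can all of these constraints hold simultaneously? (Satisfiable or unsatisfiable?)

Unsatisfiable

Constraints 3, 4, 5, and 7 give m ≤ k, k < j, j ≤ h, h < m. Chaining: m ≤ k < j ≤ h < m, which forces m < m — impossible.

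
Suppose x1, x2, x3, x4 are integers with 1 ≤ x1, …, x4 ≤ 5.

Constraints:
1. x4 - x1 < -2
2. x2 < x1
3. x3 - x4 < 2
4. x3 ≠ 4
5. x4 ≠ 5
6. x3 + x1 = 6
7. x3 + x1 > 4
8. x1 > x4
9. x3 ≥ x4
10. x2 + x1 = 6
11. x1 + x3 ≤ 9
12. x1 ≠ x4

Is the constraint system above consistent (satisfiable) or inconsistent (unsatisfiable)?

Take x1 = 5, x2 = 1, x3 = 1, x4 = 1. Then constraint 1: x4 - x1 = -4; constraint 3: x3 - x4 = 0, and every other listed constraint is also met.

Satisfiable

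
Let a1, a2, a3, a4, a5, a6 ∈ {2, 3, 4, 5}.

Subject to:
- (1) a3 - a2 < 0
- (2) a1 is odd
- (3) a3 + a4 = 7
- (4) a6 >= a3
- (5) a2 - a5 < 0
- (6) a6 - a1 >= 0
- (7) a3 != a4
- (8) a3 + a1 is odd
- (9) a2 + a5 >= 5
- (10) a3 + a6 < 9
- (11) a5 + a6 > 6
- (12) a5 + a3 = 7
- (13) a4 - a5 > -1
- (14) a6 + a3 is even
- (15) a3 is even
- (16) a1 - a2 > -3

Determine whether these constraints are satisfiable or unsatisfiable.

Satisfiable

The assignment a1 = 3, a2 = 3, a3 = 2, a4 = 5, a5 = 5, a6 = 4 works:
  constraint 1 holds since a3 - a2 = -1.
  constraint 3 holds since a3 + a4 = 7.
  constraint 5 holds since a2 - a5 = -2.
The rest check out directly.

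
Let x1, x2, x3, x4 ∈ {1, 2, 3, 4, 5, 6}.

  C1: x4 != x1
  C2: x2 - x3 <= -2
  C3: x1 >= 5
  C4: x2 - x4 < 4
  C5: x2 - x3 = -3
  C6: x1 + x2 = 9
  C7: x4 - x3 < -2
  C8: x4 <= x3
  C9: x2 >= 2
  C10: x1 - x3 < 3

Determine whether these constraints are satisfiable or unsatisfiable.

Take x1 = 6, x2 = 3, x3 = 6, x4 = 2. Then constraint 2: x2 - x3 = -3; constraint 4: x2 - x4 = 1, and every other listed constraint is also met.

Satisfiable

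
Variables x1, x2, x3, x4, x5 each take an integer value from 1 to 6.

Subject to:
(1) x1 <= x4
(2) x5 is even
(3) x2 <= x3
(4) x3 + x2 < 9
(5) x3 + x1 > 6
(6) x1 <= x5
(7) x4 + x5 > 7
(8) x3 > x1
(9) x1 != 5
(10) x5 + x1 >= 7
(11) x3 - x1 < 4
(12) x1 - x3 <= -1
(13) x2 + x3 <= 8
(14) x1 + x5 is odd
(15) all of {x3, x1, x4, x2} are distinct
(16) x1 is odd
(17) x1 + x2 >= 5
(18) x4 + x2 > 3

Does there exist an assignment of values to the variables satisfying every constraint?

Satisfiable

Setting (x1, x2, x3, x4, x5) = (3, 2, 6, 4, 4) satisfies everything: constraint 4: x3 + x2 = 8; constraint 5: x3 + x1 = 9, and the others follow.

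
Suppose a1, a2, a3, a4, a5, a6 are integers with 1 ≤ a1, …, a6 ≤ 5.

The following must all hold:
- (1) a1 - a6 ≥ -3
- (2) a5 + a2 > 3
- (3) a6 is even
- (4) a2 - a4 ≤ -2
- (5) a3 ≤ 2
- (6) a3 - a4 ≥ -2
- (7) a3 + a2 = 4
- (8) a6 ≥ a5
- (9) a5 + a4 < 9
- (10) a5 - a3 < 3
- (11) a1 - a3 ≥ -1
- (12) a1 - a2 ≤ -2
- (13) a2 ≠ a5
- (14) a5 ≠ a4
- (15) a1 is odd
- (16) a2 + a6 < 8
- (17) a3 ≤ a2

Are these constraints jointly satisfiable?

Constraints 4, 6, 11, and 12 give a1 − a3 ≥ -1, a3 − a4 ≥ -2, a4 − a2 ≥ 2, a2 − a1 ≥ 2.
Adding all 4 inequalities: the left sides telescope to 0, and the right sides sum to (-1) + (-2) + 2 + 2 = 1. So 0 ≥ 1, which is false.

Unsatisfiable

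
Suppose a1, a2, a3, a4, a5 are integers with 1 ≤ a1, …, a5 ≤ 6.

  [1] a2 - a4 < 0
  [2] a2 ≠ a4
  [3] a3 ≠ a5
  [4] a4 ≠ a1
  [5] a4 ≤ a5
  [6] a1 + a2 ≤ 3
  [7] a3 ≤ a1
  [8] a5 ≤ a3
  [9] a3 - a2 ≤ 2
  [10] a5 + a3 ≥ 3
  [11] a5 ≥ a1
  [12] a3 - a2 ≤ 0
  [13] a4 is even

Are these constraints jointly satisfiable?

Constraints 1, 5, 8, and 12 give a5 ≤ a3, a3 ≤ a2, a2 < a4, a4 ≤ a5. Chaining: a5 ≤ a3 ≤ a2 < a4 ≤ a5, which forces a5 < a5 — impossible.

Unsatisfiable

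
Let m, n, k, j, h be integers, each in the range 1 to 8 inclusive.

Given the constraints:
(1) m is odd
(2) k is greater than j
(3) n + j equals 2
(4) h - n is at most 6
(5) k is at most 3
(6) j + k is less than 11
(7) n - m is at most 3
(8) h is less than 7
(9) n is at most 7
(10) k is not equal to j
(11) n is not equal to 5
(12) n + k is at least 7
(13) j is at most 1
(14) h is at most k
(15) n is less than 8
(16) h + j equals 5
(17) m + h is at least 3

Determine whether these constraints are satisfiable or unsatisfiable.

Unsatisfiable

From constraints 5 and 14: h ≤ k ≤ 3. From constraint 13: j ≤ 1. Hence h + j ≤ 4. But constraint 16 requires h + j = 5, and 5 > 4. Contradiction.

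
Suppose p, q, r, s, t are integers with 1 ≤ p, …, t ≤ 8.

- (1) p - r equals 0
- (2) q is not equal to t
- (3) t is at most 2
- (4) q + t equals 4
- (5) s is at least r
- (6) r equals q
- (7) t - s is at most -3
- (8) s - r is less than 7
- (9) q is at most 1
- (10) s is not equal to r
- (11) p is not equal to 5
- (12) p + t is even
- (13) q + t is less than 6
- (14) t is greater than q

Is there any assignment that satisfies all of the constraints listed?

Unsatisfiable

From constraint 9: q ≤ 1. From constraint 3: t ≤ 2. Hence q + t ≤ 3. But constraint 4 requires q + t = 4, and 4 > 3. Contradiction.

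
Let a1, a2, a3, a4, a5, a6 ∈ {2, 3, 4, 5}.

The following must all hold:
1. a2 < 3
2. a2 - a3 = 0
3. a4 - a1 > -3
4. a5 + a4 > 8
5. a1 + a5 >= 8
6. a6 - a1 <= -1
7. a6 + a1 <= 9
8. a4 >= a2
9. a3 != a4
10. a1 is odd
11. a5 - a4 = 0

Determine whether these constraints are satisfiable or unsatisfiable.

Take a1 = 5, a2 = 2, a3 = 2, a4 = 5, a5 = 5, a6 = 2. Then constraint 2: a2 - a3 = 0; constraint 3: a4 - a1 = 0, and every other listed constraint is also met.

Satisfiable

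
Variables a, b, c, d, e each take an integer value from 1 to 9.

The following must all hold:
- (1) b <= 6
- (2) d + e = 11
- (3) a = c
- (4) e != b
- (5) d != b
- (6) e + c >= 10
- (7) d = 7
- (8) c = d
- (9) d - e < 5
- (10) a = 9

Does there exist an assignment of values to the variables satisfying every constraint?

Unsatisfiable

Constraint 10 fixes a = 9 and constraint 7 fixes d = 7. Constraints 3 and 8 give a = c = d, so a = d. But 9 ≠ 7 — contradiction.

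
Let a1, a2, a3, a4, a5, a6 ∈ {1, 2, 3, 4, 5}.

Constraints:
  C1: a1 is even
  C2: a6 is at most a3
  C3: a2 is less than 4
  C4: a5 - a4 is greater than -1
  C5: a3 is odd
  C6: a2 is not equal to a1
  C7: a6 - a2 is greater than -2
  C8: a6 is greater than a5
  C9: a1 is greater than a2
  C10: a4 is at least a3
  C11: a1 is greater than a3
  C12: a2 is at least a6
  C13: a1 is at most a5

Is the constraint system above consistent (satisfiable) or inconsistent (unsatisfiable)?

Constraints 2, 8, 11, and 13 give a5 < a6, a6 ≤ a3, a3 < a1, a1 ≤ a5. Chaining: a5 < a6 ≤ a3 < a1 ≤ a5, which forces a5 < a5 — impossible.

Unsatisfiable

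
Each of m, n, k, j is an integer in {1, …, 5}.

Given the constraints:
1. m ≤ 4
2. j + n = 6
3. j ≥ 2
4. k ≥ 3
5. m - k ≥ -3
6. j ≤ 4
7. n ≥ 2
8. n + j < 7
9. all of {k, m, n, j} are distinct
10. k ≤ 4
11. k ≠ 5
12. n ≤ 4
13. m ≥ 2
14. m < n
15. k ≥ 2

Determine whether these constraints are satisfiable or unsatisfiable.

Unsatisfiable

Constraints 1, 3, 6, 7, 10, 12, 13, and 15 confine each of k, m, n, j to the 3 values {2, …, 4}.
Constraint 9 requires all 4 of them to be distinct, but only 3 values are available — impossible by the pigeonhole principle.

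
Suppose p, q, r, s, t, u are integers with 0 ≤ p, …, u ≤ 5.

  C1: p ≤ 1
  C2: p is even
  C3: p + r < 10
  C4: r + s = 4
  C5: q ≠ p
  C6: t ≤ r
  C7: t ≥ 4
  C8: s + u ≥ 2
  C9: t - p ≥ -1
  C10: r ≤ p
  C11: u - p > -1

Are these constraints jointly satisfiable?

From constraints 6 and 7: r ≥ t and t ≥ 4, so r ≥ 4. From constraints 1 and 10: r ≤ p and p ≤ 1, so r ≤ 1. But 1 < 4, so no value of r works.

Unsatisfiable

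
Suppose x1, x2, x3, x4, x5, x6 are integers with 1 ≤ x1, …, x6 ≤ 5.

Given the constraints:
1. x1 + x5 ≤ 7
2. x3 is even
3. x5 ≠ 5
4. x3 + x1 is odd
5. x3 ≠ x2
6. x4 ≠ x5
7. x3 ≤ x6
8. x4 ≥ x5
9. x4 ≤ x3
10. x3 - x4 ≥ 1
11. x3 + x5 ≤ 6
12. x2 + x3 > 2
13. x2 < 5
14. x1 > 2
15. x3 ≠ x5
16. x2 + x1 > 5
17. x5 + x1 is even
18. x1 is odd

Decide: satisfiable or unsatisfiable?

Take x1 = 5, x2 = 1, x3 = 4, x4 = 3, x5 = 1, x6 = 4. Then constraint 1: x1 + x5 = 6; constraint 10: x3 - x4 = 1, and every other listed constraint is also met.

Satisfiable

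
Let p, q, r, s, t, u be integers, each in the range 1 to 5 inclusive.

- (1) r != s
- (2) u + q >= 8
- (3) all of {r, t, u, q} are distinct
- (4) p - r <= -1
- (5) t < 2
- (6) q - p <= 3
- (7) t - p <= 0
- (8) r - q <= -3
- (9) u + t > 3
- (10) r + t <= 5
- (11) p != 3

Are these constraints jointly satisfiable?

Unsatisfiable

Constraints 4, 6, and 8 give p − q ≥ -3, q − r ≥ 3, r − p ≥ 1.
Adding all 3 inequalities: the left sides telescope to 0, and the right sides sum to (-3) + 3 + 1 = 1. So 0 ≥ 1, which is false.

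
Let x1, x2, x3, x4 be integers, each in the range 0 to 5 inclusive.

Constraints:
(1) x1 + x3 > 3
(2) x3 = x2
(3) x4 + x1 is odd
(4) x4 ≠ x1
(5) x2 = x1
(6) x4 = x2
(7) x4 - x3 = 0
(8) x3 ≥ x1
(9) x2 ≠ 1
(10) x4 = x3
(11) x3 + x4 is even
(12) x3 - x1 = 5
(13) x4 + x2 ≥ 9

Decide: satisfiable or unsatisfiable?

Unsatisfiable

From constraints 2, 5, and 10, x4 = x3 = x2 = x1, so x4 = x1. But constraint 4 says x4 ≠ x1. Contradiction.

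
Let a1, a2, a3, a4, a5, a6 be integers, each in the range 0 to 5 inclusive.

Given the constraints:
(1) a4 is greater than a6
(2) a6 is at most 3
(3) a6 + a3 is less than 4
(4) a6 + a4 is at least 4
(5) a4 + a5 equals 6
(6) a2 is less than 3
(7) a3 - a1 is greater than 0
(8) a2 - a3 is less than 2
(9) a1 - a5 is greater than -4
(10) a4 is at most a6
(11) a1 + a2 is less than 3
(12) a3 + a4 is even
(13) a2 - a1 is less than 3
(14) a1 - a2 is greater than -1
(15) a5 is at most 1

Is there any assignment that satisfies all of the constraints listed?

Unsatisfiable

From constraints 2 and 10: a4 ≤ a6 ≤ 3. From constraint 15: a5 ≤ 1. Hence a4 + a5 ≤ 4. But constraint 5 requires a4 + a5 = 6, and 6 > 4. Contradiction.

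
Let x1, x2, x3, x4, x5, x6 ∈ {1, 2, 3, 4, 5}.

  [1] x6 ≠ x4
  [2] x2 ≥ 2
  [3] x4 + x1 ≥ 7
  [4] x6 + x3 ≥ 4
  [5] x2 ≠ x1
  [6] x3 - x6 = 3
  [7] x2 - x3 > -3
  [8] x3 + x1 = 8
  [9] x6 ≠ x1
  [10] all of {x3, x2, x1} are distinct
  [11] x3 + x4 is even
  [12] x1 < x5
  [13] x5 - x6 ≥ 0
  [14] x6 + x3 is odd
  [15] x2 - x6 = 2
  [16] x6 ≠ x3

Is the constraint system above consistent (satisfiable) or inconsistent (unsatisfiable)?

Satisfiable

Setting (x1, x2, x3, x4, x5, x6) = (3, 4, 5, 5, 5, 2) satisfies everything: constraint 3: x4 + x1 = 8; constraint 4: x6 + x3 = 7; constraint 6: x3 - x6 = 3, and the others follow.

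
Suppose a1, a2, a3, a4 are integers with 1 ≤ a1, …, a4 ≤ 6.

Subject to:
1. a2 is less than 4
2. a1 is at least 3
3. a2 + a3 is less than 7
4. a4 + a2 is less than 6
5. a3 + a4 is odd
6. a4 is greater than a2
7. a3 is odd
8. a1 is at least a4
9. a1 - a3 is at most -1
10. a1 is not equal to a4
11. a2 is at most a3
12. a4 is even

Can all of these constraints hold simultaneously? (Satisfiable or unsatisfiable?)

Satisfiable

The assignment a1 = 3, a2 = 1, a3 = 5, a4 = 2 works:
  constraint 3 holds since a2 + a3 = 6.
  constraint 4 holds since a4 + a2 = 3.
The rest check out directly.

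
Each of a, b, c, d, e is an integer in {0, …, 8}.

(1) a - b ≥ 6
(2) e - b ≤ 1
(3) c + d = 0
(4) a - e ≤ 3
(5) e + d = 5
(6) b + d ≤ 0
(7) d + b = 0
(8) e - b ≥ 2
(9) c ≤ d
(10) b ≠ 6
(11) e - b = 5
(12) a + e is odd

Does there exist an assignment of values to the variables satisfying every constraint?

Constraints 1, 2, and 4 give a − b ≥ 6, b − e ≥ -1, e − a ≥ -3.
Adding all 3 inequalities: the left sides telescope to 0, and the right sides sum to 6 + (-1) + (-3) = 2. So 0 ≥ 2, which is false.

Unsatisfiable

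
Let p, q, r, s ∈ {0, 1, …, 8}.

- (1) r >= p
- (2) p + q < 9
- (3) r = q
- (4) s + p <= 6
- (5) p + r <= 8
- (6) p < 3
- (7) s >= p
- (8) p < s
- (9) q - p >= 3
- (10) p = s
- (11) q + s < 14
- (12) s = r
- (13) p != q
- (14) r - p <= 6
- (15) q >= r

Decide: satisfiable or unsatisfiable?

Unsatisfiable

From constraints 3, 10, and 12, p = s = r = q, so p = q. But constraint 13 says p ≠ q. Contradiction.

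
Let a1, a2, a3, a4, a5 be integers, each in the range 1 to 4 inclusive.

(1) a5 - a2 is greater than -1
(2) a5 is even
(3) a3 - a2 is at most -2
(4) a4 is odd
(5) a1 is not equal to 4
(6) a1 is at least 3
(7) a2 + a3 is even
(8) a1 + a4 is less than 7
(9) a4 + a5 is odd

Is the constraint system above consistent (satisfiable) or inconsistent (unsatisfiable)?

Satisfiable

The assignment a1 = 3, a2 = 3, a3 = 1, a4 = 1, a5 = 4 works:
  constraint 1 holds since a5 - a2 = 1.
  constraint 3 holds since a3 - a2 = -2.
The rest check out directly.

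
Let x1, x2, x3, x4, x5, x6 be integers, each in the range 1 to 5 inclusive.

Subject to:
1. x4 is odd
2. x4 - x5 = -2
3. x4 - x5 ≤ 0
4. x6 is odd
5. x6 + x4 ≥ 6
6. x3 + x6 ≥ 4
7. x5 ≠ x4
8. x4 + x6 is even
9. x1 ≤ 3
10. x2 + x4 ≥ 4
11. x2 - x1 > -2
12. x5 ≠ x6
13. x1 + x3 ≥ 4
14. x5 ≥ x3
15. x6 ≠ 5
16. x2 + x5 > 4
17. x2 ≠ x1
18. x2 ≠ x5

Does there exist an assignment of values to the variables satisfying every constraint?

One satisfying assignment is x1 = 3, x2 = 2, x3 = 3, x4 = 3, x5 = 5, x6 = 3.
For the less obvious constraints — constraint 2: x4 - x5 = -2; constraint 3: x4 - x5 = -2 — and the others hold by inspection.

Satisfiable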